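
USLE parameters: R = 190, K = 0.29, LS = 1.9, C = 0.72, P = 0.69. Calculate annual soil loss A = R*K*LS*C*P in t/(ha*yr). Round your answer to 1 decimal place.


Step 1: A = R * K * LS * C * P
Step 2: R * K = 190 * 0.29 = 55.1
Step 3: (R*K) * LS = 55.1 * 1.9 = 104.69
Step 4: * C * P = 104.69 * 0.72 * 0.69 = 52.0
Step 5: A = 52.0 t/(ha*yr)

52.0


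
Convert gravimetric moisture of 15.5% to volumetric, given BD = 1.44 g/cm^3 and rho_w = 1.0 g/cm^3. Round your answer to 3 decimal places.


Step 1: theta = (w / 100) * BD / rho_w
Step 2: theta = (15.5 / 100) * 1.44 / 1.0
Step 3: theta = 0.155 * 1.44
Step 4: theta = 0.223

0.223


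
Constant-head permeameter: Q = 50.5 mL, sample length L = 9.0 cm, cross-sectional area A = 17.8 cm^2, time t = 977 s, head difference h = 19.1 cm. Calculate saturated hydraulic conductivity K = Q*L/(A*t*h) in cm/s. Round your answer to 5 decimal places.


Step 1: K = Q * L / (A * t * h)
Step 2: Numerator = 50.5 * 9.0 = 454.5
Step 3: Denominator = 17.8 * 977 * 19.1 = 332160.46
Step 4: K = 454.5 / 332160.46 = 0.00137 cm/s

0.00137


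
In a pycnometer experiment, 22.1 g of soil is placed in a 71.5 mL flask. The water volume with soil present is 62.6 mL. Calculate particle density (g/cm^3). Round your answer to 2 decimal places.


Step 1: Volume of solids = flask volume - water volume with soil
Step 2: V_solids = 71.5 - 62.6 = 8.9 mL
Step 3: Particle density = mass / V_solids = 22.1 / 8.9 = 2.48 g/cm^3

2.48


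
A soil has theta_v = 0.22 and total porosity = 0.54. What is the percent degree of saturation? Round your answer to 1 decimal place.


Step 1: S = 100 * theta_v / n
Step 2: S = 100 * 0.22 / 0.54
Step 3: S = 40.7%

40.7


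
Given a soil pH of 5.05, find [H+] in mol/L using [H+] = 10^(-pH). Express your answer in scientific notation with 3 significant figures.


Step 1: [H+] = 10^(-pH)
Step 2: [H+] = 10^(-5.05)
Step 3: [H+] = 8.91e-06 mol/L

8.91e-06


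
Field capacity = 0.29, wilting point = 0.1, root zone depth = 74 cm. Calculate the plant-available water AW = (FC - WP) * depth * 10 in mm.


Step 1: Available water = (FC - WP) * depth * 10
Step 2: AW = (0.29 - 0.1) * 74 * 10
Step 3: AW = 0.19 * 74 * 10
Step 4: AW = 140.6 mm

140.6


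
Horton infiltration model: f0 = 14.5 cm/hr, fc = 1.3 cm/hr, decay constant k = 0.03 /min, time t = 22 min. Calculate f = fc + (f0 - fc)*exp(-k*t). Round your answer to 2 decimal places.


Step 1: f = fc + (f0 - fc) * exp(-k * t)
Step 2: exp(-0.03 * 22) = 0.516851
Step 3: f = 1.3 + (14.5 - 1.3) * 0.516851
Step 4: f = 1.3 + 13.2 * 0.516851
Step 5: f = 8.12 cm/hr

8.12


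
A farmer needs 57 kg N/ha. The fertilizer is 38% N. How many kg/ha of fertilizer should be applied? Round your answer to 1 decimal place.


Step 1: Fertilizer rate = target N / (N content / 100)
Step 2: Rate = 57 / (38 / 100)
Step 3: Rate = 57 / 0.38
Step 4: Rate = 150.0 kg/ha

150.0


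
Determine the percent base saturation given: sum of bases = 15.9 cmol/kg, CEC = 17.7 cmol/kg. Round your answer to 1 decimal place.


Step 1: BS = 100 * (sum of bases) / CEC
Step 2: BS = 100 * 15.9 / 17.7
Step 3: BS = 89.8%

89.8


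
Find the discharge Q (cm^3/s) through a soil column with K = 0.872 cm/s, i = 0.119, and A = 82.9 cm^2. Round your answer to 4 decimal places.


Step 1: Apply Darcy's law: Q = K * i * A
Step 2: Q = 0.872 * 0.119 * 82.9
Step 3: Q = 8.6024 cm^3/s

8.6024


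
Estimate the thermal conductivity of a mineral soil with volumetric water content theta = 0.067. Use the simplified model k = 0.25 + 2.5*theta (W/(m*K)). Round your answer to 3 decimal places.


Step 1: k = 0.25 + 2.5 * theta
Step 2: k = 0.25 + 2.5 * 0.067
Step 3: k = 0.25 + 0.168
Step 4: k = 0.418 W/(m*K)

0.418


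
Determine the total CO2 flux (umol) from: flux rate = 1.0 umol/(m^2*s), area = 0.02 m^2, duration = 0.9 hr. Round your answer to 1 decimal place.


Step 1: Convert time to seconds: 0.9 hr * 3600 = 3240.0 s
Step 2: Total = flux * area * time_s
Step 3: Total = 1.0 * 0.02 * 3240.0
Step 4: Total = 64.8 umol

64.8


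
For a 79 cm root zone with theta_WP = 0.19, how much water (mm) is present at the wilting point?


Step 1: Water (mm) = theta_WP * depth * 10
Step 2: Water = 0.19 * 79 * 10
Step 3: Water = 150.1 mm

150.1


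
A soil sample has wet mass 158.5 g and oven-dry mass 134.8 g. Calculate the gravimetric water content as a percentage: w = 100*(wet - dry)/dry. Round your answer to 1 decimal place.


Step 1: Water mass = wet - dry = 158.5 - 134.8 = 23.7 g
Step 2: w = 100 * water mass / dry mass
Step 3: w = 100 * 23.7 / 134.8 = 17.6%

17.6


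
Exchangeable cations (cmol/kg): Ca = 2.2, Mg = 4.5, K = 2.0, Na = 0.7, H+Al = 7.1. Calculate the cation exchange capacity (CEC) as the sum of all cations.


Step 1: CEC = Ca + Mg + K + Na + (H+Al)
Step 2: CEC = 2.2 + 4.5 + 2.0 + 0.7 + 7.1
Step 3: CEC = 16.5 cmol/kg

16.5


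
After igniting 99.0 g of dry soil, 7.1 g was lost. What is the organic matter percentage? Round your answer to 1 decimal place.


Step 1: OM% = 100 * LOI / sample mass
Step 2: OM = 100 * 7.1 / 99.0
Step 3: OM = 7.2%

7.2


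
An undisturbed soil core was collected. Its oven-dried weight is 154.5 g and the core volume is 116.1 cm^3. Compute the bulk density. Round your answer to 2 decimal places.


Step 1: Identify the formula: BD = dry mass / volume
Step 2: Substitute values: BD = 154.5 / 116.1
Step 3: BD = 1.33 g/cm^3

1.33


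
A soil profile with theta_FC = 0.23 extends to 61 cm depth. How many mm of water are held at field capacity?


Step 1: Water (mm) = theta_FC * depth (cm) * 10
Step 2: Water = 0.23 * 61 * 10
Step 3: Water = 140.3 mm

140.3


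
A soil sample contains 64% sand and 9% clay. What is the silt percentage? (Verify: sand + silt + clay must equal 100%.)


Step 1: sand + silt + clay = 100%
Step 2: silt = 100 - sand - clay
Step 3: silt = 100 - 64 - 9
Step 4: silt = 27%

27


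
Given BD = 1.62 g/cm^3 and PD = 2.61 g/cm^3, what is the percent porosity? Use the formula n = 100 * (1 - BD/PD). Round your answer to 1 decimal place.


Step 1: Formula: n = 100 * (1 - BD / PD)
Step 2: n = 100 * (1 - 1.62 / 2.61)
Step 3: n = 100 * (1 - 0.62069)
Step 4: n = 37.9%

37.9


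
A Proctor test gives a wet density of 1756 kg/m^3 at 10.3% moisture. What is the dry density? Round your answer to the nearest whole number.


Step 1: Dry density = wet density / (1 + w/100)
Step 2: Dry density = 1756 / (1 + 10.3/100)
Step 3: Dry density = 1756 / 1.103
Step 4: Dry density = 1592 kg/m^3

1592


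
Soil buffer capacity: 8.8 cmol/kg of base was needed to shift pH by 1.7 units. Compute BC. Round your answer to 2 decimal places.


Step 1: BC = change in base / change in pH
Step 2: BC = 8.8 / 1.7
Step 3: BC = 5.18 cmol/(kg*pH unit)

5.18


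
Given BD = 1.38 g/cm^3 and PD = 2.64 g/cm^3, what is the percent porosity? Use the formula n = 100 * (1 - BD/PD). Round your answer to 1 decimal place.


Step 1: Formula: n = 100 * (1 - BD / PD)
Step 2: n = 100 * (1 - 1.38 / 2.64)
Step 3: n = 100 * (1 - 0.52273)
Step 4: n = 47.7%

47.7


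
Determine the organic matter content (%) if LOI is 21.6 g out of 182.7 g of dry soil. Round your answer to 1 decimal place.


Step 1: OM% = 100 * LOI / sample mass
Step 2: OM = 100 * 21.6 / 182.7
Step 3: OM = 11.8%

11.8


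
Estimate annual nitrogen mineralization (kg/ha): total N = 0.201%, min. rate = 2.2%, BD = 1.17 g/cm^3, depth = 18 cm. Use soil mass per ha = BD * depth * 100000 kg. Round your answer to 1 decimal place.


Step 1: Soil mass per ha = BD * depth * 100000 = 1.17 * 18 * 100000 = 2106000 kg
Step 2: Total N pool = soil mass * N%/100 = 2106000 * 0.201/100 = 4233.06 kg/ha
Step 3: N mineralized = N pool * rate%/100 = 4233.06 * 2.2/100 = 93.1 kg/ha/yr

93.1


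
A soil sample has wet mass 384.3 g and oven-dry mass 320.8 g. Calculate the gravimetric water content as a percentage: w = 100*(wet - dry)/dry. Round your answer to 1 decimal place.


Step 1: Water mass = wet - dry = 384.3 - 320.8 = 63.5 g
Step 2: w = 100 * water mass / dry mass
Step 3: w = 100 * 63.5 / 320.8 = 19.8%

19.8


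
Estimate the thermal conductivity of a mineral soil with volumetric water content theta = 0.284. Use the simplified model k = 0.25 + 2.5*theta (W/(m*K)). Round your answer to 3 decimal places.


Step 1: k = 0.25 + 2.5 * theta
Step 2: k = 0.25 + 2.5 * 0.284
Step 3: k = 0.25 + 0.71
Step 4: k = 0.96 W/(m*K)

0.96


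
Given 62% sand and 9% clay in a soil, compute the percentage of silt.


Step 1: sand + silt + clay = 100%
Step 2: silt = 100 - sand - clay
Step 3: silt = 100 - 62 - 9
Step 4: silt = 29%

29


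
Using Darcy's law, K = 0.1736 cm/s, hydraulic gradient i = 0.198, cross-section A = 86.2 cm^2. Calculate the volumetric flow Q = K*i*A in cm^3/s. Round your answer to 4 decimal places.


Step 1: Apply Darcy's law: Q = K * i * A
Step 2: Q = 0.1736 * 0.198 * 86.2
Step 3: Q = 2.9629 cm^3/s

2.9629


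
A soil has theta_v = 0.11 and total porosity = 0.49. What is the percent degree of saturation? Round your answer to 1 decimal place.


Step 1: S = 100 * theta_v / n
Step 2: S = 100 * 0.11 / 0.49
Step 3: S = 22.4%

22.4


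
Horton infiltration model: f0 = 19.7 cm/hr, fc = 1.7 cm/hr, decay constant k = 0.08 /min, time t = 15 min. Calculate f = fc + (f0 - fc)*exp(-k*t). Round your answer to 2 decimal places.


Step 1: f = fc + (f0 - fc) * exp(-k * t)
Step 2: exp(-0.08 * 15) = 0.301194
Step 3: f = 1.7 + (19.7 - 1.7) * 0.301194
Step 4: f = 1.7 + 18.0 * 0.301194
Step 5: f = 7.12 cm/hr

7.12


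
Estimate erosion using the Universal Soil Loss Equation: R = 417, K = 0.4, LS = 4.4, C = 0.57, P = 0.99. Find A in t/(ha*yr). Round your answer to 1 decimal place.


Step 1: A = R * K * LS * C * P
Step 2: R * K = 417 * 0.4 = 166.8
Step 3: (R*K) * LS = 166.8 * 4.4 = 733.92
Step 4: * C * P = 733.92 * 0.57 * 0.99 = 414.2
Step 5: A = 414.2 t/(ha*yr)

414.2


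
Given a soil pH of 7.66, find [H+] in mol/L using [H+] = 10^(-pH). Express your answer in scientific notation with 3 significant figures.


Step 1: [H+] = 10^(-pH)
Step 2: [H+] = 10^(-7.66)
Step 3: [H+] = 2.19e-08 mol/L

2.19e-08


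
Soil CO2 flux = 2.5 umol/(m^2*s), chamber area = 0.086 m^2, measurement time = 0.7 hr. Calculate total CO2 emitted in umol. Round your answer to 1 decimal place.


Step 1: Convert time to seconds: 0.7 hr * 3600 = 2520.0 s
Step 2: Total = flux * area * time_s
Step 3: Total = 2.5 * 0.086 * 2520.0
Step 4: Total = 541.8 umol

541.8


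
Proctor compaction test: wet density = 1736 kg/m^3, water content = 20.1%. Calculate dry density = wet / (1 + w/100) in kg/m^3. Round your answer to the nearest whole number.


Step 1: Dry density = wet density / (1 + w/100)
Step 2: Dry density = 1736 / (1 + 20.1/100)
Step 3: Dry density = 1736 / 1.201
Step 4: Dry density = 1445 kg/m^3

1445


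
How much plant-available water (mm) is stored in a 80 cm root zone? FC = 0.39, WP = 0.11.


Step 1: Available water = (FC - WP) * depth * 10
Step 2: AW = (0.39 - 0.11) * 80 * 10
Step 3: AW = 0.28 * 80 * 10
Step 4: AW = 224.0 mm

224.0


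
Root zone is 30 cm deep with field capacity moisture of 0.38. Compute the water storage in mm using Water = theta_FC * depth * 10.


Step 1: Water (mm) = theta_FC * depth (cm) * 10
Step 2: Water = 0.38 * 30 * 10
Step 3: Water = 114.0 mm

114.0


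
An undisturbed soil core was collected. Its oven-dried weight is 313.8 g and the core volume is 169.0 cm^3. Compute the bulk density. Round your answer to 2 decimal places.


Step 1: Identify the formula: BD = dry mass / volume
Step 2: Substitute values: BD = 313.8 / 169.0
Step 3: BD = 1.86 g/cm^3

1.86


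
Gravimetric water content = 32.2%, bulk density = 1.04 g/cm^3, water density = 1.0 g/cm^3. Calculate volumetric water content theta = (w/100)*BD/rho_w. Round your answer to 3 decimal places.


Step 1: theta = (w / 100) * BD / rho_w
Step 2: theta = (32.2 / 100) * 1.04 / 1.0
Step 3: theta = 0.322 * 1.04
Step 4: theta = 0.335

0.335


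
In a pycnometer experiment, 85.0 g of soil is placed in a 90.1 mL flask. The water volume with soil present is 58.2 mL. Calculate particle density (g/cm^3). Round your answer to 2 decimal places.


Step 1: Volume of solids = flask volume - water volume with soil
Step 2: V_solids = 90.1 - 58.2 = 31.9 mL
Step 3: Particle density = mass / V_solids = 85.0 / 31.9 = 2.66 g/cm^3

2.66


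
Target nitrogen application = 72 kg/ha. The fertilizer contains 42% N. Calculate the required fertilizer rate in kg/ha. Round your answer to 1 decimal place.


Step 1: Fertilizer rate = target N / (N content / 100)
Step 2: Rate = 72 / (42 / 100)
Step 3: Rate = 72 / 0.42
Step 4: Rate = 171.4 kg/ha

171.4


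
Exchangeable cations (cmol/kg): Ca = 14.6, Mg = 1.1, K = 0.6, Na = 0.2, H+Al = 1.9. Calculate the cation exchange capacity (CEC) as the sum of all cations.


Step 1: CEC = Ca + Mg + K + Na + (H+Al)
Step 2: CEC = 14.6 + 1.1 + 0.6 + 0.2 + 1.9
Step 3: CEC = 18.4 cmol/kg

18.4


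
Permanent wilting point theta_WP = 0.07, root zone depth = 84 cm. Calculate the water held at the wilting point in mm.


Step 1: Water (mm) = theta_WP * depth * 10
Step 2: Water = 0.07 * 84 * 10
Step 3: Water = 58.8 mm

58.8


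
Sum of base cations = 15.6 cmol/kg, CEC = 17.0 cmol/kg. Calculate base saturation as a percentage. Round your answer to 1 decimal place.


Step 1: BS = 100 * (sum of bases) / CEC
Step 2: BS = 100 * 15.6 / 17.0
Step 3: BS = 91.8%

91.8


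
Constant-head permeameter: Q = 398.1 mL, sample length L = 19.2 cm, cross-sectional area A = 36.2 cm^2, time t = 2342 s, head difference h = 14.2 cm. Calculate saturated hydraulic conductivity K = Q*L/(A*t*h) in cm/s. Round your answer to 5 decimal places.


Step 1: K = Q * L / (A * t * h)
Step 2: Numerator = 398.1 * 19.2 = 7643.52
Step 3: Denominator = 36.2 * 2342 * 14.2 = 1203881.68
Step 4: K = 7643.52 / 1203881.68 = 0.00635 cm/s

0.00635


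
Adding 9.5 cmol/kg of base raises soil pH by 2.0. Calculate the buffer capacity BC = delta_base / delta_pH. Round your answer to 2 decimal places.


Step 1: BC = change in base / change in pH
Step 2: BC = 9.5 / 2.0
Step 3: BC = 4.75 cmol/(kg*pH unit)

4.75


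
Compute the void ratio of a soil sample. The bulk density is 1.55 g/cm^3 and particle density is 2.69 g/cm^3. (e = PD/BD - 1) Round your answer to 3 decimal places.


Step 1: e = PD / BD - 1
Step 2: e = 2.69 / 1.55 - 1
Step 3: e = 1.73548 - 1
Step 4: e = 0.735

0.735


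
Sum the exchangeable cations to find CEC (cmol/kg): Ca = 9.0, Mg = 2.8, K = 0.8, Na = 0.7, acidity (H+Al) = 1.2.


Step 1: CEC = Ca + Mg + K + Na + (H+Al)
Step 2: CEC = 9.0 + 2.8 + 0.8 + 0.7 + 1.2
Step 3: CEC = 14.5 cmol/kg

14.5


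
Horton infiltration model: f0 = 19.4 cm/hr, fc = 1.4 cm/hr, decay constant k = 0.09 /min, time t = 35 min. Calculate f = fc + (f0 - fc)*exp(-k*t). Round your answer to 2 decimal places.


Step 1: f = fc + (f0 - fc) * exp(-k * t)
Step 2: exp(-0.09 * 35) = 0.042852
Step 3: f = 1.4 + (19.4 - 1.4) * 0.042852
Step 4: f = 1.4 + 18.0 * 0.042852
Step 5: f = 2.17 cm/hr

2.17


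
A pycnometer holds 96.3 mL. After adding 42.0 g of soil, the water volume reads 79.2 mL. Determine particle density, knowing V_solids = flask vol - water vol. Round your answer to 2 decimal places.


Step 1: Volume of solids = flask volume - water volume with soil
Step 2: V_solids = 96.3 - 79.2 = 17.1 mL
Step 3: Particle density = mass / V_solids = 42.0 / 17.1 = 2.46 g/cm^3

2.46


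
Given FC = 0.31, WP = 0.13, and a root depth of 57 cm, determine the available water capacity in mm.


Step 1: Available water = (FC - WP) * depth * 10
Step 2: AW = (0.31 - 0.13) * 57 * 10
Step 3: AW = 0.18 * 57 * 10
Step 4: AW = 102.6 mm

102.6


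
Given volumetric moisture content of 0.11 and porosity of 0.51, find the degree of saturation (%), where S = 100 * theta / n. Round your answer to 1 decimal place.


Step 1: S = 100 * theta_v / n
Step 2: S = 100 * 0.11 / 0.51
Step 3: S = 21.6%

21.6


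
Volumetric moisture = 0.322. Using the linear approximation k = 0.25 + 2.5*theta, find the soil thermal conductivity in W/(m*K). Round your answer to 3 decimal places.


Step 1: k = 0.25 + 2.5 * theta
Step 2: k = 0.25 + 2.5 * 0.322
Step 3: k = 0.25 + 0.805
Step 4: k = 1.055 W/(m*K)

1.055


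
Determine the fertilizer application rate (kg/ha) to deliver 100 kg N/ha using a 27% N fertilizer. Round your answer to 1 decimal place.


Step 1: Fertilizer rate = target N / (N content / 100)
Step 2: Rate = 100 / (27 / 100)
Step 3: Rate = 100 / 0.27
Step 4: Rate = 370.4 kg/ha

370.4


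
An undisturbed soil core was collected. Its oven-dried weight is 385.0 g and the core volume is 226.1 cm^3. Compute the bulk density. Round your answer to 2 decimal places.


Step 1: Identify the formula: BD = dry mass / volume
Step 2: Substitute values: BD = 385.0 / 226.1
Step 3: BD = 1.7 g/cm^3

1.7


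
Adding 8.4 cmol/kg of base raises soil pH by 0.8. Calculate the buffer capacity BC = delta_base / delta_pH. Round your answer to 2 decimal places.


Step 1: BC = change in base / change in pH
Step 2: BC = 8.4 / 0.8
Step 3: BC = 10.5 cmol/(kg*pH unit)

10.5


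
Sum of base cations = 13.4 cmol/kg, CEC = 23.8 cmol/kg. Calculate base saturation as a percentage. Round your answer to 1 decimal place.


Step 1: BS = 100 * (sum of bases) / CEC
Step 2: BS = 100 * 13.4 / 23.8
Step 3: BS = 56.3%

56.3


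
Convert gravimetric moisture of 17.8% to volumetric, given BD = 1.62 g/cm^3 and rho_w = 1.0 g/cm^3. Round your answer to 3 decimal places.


Step 1: theta = (w / 100) * BD / rho_w
Step 2: theta = (17.8 / 100) * 1.62 / 1.0
Step 3: theta = 0.178 * 1.62
Step 4: theta = 0.288

0.288


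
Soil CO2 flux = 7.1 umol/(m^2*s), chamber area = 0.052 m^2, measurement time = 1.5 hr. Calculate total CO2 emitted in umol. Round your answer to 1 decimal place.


Step 1: Convert time to seconds: 1.5 hr * 3600 = 5400.0 s
Step 2: Total = flux * area * time_s
Step 3: Total = 7.1 * 0.052 * 5400.0
Step 4: Total = 1993.7 umol

1993.7


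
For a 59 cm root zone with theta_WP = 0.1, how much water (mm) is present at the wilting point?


Step 1: Water (mm) = theta_WP * depth * 10
Step 2: Water = 0.1 * 59 * 10
Step 3: Water = 59.0 mm

59.0


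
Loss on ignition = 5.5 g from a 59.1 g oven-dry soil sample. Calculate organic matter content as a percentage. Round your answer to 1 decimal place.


Step 1: OM% = 100 * LOI / sample mass
Step 2: OM = 100 * 5.5 / 59.1
Step 3: OM = 9.3%

9.3


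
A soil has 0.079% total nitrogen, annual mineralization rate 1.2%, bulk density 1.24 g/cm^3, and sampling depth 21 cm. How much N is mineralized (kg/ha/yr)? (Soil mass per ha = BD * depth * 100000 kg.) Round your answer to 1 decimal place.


Step 1: Soil mass per ha = BD * depth * 100000 = 1.24 * 21 * 100000 = 2604000 kg
Step 2: Total N pool = soil mass * N%/100 = 2604000 * 0.079/100 = 2057.16 kg/ha
Step 3: N mineralized = N pool * rate%/100 = 2057.16 * 1.2/100 = 24.7 kg/ha/yr

24.7


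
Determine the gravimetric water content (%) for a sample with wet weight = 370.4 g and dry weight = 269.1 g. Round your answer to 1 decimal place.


Step 1: Water mass = wet - dry = 370.4 - 269.1 = 101.3 g
Step 2: w = 100 * water mass / dry mass
Step 3: w = 100 * 101.3 / 269.1 = 37.6%

37.6


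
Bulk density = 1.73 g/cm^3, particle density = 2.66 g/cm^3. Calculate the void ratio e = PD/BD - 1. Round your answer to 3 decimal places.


Step 1: e = PD / BD - 1
Step 2: e = 2.66 / 1.73 - 1
Step 3: e = 1.53757 - 1
Step 4: e = 0.538

0.538


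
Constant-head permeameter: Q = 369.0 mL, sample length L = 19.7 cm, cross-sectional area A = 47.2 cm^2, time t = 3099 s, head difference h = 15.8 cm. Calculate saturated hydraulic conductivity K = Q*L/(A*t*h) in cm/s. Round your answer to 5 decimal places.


Step 1: K = Q * L / (A * t * h)
Step 2: Numerator = 369.0 * 19.7 = 7269.3
Step 3: Denominator = 47.2 * 3099 * 15.8 = 2311110.24
Step 4: K = 7269.3 / 2311110.24 = 0.00315 cm/s

0.00315


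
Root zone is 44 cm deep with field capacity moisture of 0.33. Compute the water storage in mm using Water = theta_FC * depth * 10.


Step 1: Water (mm) = theta_FC * depth (cm) * 10
Step 2: Water = 0.33 * 44 * 10
Step 3: Water = 145.2 mm

145.2


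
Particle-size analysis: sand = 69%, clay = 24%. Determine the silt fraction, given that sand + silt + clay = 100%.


Step 1: sand + silt + clay = 100%
Step 2: silt = 100 - sand - clay
Step 3: silt = 100 - 69 - 24
Step 4: silt = 7%

7


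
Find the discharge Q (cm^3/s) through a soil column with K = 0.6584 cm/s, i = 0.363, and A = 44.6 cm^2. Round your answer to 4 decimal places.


Step 1: Apply Darcy's law: Q = K * i * A
Step 2: Q = 0.6584 * 0.363 * 44.6
Step 3: Q = 10.6594 cm^3/s

10.6594


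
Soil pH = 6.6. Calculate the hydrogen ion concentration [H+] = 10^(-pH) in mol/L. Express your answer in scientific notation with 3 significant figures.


Step 1: [H+] = 10^(-pH)
Step 2: [H+] = 10^(-6.6)
Step 3: [H+] = 2.51e-07 mol/L

2.51e-07


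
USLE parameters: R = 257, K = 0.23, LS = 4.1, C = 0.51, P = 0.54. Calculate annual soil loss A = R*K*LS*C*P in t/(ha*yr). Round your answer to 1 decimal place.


Step 1: A = R * K * LS * C * P
Step 2: R * K = 257 * 0.23 = 59.11
Step 3: (R*K) * LS = 59.11 * 4.1 = 242.351
Step 4: * C * P = 242.351 * 0.51 * 0.54 = 66.7
Step 5: A = 66.7 t/(ha*yr)

66.7


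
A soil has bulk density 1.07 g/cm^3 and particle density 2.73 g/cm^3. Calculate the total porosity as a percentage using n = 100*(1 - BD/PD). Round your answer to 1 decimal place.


Step 1: Formula: n = 100 * (1 - BD / PD)
Step 2: n = 100 * (1 - 1.07 / 2.73)
Step 3: n = 100 * (1 - 0.39194)
Step 4: n = 60.8%

60.8


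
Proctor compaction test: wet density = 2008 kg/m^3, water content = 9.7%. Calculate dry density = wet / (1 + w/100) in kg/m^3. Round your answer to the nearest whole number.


Step 1: Dry density = wet density / (1 + w/100)
Step 2: Dry density = 2008 / (1 + 9.7/100)
Step 3: Dry density = 2008 / 1.097
Step 4: Dry density = 1830 kg/m^3

1830


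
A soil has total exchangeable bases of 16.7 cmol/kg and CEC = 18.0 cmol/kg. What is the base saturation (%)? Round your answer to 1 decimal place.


Step 1: BS = 100 * (sum of bases) / CEC
Step 2: BS = 100 * 16.7 / 18.0
Step 3: BS = 92.8%

92.8


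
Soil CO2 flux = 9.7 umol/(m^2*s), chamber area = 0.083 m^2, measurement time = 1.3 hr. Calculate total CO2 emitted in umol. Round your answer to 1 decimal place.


Step 1: Convert time to seconds: 1.3 hr * 3600 = 4680.0 s
Step 2: Total = flux * area * time_s
Step 3: Total = 9.7 * 0.083 * 4680.0
Step 4: Total = 3767.9 umol

3767.9


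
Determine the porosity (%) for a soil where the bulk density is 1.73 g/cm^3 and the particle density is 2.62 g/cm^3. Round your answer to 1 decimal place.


Step 1: Formula: n = 100 * (1 - BD / PD)
Step 2: n = 100 * (1 - 1.73 / 2.62)
Step 3: n = 100 * (1 - 0.66031)
Step 4: n = 34.0%

34.0


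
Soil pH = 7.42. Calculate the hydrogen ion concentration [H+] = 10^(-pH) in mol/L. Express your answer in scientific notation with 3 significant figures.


Step 1: [H+] = 10^(-pH)
Step 2: [H+] = 10^(-7.42)
Step 3: [H+] = 3.80e-08 mol/L

3.80e-08


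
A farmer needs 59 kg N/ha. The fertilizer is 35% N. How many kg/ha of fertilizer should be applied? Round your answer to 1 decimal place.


Step 1: Fertilizer rate = target N / (N content / 100)
Step 2: Rate = 59 / (35 / 100)
Step 3: Rate = 59 / 0.35
Step 4: Rate = 168.6 kg/ha

168.6


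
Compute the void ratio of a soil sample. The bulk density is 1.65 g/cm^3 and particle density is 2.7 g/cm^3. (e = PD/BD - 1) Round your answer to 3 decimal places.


Step 1: e = PD / BD - 1
Step 2: e = 2.7 / 1.65 - 1
Step 3: e = 1.63636 - 1
Step 4: e = 0.636

0.636


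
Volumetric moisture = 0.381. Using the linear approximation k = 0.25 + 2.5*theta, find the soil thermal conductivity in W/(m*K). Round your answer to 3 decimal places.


Step 1: k = 0.25 + 2.5 * theta
Step 2: k = 0.25 + 2.5 * 0.381
Step 3: k = 0.25 + 0.953
Step 4: k = 1.203 W/(m*K)

1.203


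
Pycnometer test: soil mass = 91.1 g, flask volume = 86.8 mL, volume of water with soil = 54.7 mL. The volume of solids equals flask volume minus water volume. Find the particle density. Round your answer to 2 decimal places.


Step 1: Volume of solids = flask volume - water volume with soil
Step 2: V_solids = 86.8 - 54.7 = 32.1 mL
Step 3: Particle density = mass / V_solids = 91.1 / 32.1 = 2.84 g/cm^3

2.84


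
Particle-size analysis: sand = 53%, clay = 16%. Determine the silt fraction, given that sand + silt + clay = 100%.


Step 1: sand + silt + clay = 100%
Step 2: silt = 100 - sand - clay
Step 3: silt = 100 - 53 - 16
Step 4: silt = 31%

31


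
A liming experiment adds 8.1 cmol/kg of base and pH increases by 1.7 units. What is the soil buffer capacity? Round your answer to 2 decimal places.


Step 1: BC = change in base / change in pH
Step 2: BC = 8.1 / 1.7
Step 3: BC = 4.76 cmol/(kg*pH unit)

4.76


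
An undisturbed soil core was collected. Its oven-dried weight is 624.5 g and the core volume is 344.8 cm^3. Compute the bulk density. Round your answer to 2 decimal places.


Step 1: Identify the formula: BD = dry mass / volume
Step 2: Substitute values: BD = 624.5 / 344.8
Step 3: BD = 1.81 g/cm^3

1.81


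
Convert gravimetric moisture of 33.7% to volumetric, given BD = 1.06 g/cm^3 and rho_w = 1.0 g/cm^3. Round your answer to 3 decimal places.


Step 1: theta = (w / 100) * BD / rho_w
Step 2: theta = (33.7 / 100) * 1.06 / 1.0
Step 3: theta = 0.337 * 1.06
Step 4: theta = 0.357

0.357


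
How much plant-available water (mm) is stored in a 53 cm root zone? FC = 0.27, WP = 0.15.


Step 1: Available water = (FC - WP) * depth * 10
Step 2: AW = (0.27 - 0.15) * 53 * 10
Step 3: AW = 0.12 * 53 * 10
Step 4: AW = 63.6 mm

63.6


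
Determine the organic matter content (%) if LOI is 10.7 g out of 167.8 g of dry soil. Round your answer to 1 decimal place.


Step 1: OM% = 100 * LOI / sample mass
Step 2: OM = 100 * 10.7 / 167.8
Step 3: OM = 6.4%

6.4


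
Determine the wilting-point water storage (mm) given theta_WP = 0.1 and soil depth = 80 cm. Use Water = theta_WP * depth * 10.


Step 1: Water (mm) = theta_WP * depth * 10
Step 2: Water = 0.1 * 80 * 10
Step 3: Water = 80.0 mm

80.0


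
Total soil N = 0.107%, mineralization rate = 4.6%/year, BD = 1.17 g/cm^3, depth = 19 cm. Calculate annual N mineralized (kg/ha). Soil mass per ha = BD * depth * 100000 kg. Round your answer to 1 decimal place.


Step 1: Soil mass per ha = BD * depth * 100000 = 1.17 * 19 * 100000 = 2223000 kg
Step 2: Total N pool = soil mass * N%/100 = 2223000 * 0.107/100 = 2378.61 kg/ha
Step 3: N mineralized = N pool * rate%/100 = 2378.61 * 4.6/100 = 109.4 kg/ha/yr

109.4


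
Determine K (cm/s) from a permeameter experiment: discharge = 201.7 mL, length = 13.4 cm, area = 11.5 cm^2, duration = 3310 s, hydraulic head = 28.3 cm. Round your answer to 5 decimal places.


Step 1: K = Q * L / (A * t * h)
Step 2: Numerator = 201.7 * 13.4 = 2702.78
Step 3: Denominator = 11.5 * 3310 * 28.3 = 1077239.5
Step 4: K = 2702.78 / 1077239.5 = 0.00251 cm/s

0.00251


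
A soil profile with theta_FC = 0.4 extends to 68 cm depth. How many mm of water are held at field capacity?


Step 1: Water (mm) = theta_FC * depth (cm) * 10
Step 2: Water = 0.4 * 68 * 10
Step 3: Water = 272.0 mm

272.0


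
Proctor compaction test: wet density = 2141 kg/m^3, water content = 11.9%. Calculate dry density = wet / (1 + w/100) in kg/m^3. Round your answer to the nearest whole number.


Step 1: Dry density = wet density / (1 + w/100)
Step 2: Dry density = 2141 / (1 + 11.9/100)
Step 3: Dry density = 2141 / 1.119
Step 4: Dry density = 1913 kg/m^3

1913


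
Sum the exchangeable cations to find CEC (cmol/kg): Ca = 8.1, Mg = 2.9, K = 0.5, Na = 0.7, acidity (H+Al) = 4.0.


Step 1: CEC = Ca + Mg + K + Na + (H+Al)
Step 2: CEC = 8.1 + 2.9 + 0.5 + 0.7 + 4.0
Step 3: CEC = 16.2 cmol/kg

16.2


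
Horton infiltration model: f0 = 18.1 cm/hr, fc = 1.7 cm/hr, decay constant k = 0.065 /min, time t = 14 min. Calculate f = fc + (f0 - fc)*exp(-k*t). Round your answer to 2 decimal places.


Step 1: f = fc + (f0 - fc) * exp(-k * t)
Step 2: exp(-0.065 * 14) = 0.402524
Step 3: f = 1.7 + (18.1 - 1.7) * 0.402524
Step 4: f = 1.7 + 16.4 * 0.402524
Step 5: f = 8.3 cm/hr

8.3


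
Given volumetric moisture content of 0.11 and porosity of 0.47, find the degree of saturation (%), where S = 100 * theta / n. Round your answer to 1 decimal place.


Step 1: S = 100 * theta_v / n
Step 2: S = 100 * 0.11 / 0.47
Step 3: S = 23.4%

23.4


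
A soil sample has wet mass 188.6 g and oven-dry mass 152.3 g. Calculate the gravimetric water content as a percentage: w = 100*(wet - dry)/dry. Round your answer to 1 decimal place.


Step 1: Water mass = wet - dry = 188.6 - 152.3 = 36.3 g
Step 2: w = 100 * water mass / dry mass
Step 3: w = 100 * 36.3 / 152.3 = 23.8%

23.8


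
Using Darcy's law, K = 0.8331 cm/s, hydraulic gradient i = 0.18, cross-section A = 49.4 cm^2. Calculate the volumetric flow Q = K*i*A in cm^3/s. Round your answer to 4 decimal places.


Step 1: Apply Darcy's law: Q = K * i * A
Step 2: Q = 0.8331 * 0.18 * 49.4
Step 3: Q = 7.4079 cm^3/s

7.4079


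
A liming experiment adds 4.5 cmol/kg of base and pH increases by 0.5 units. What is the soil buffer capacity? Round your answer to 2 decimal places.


Step 1: BC = change in base / change in pH
Step 2: BC = 4.5 / 0.5
Step 3: BC = 9.0 cmol/(kg*pH unit)

9.0


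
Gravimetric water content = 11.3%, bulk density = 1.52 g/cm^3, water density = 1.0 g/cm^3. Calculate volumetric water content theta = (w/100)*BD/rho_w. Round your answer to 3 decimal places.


Step 1: theta = (w / 100) * BD / rho_w
Step 2: theta = (11.3 / 100) * 1.52 / 1.0
Step 3: theta = 0.113 * 1.52
Step 4: theta = 0.172

0.172


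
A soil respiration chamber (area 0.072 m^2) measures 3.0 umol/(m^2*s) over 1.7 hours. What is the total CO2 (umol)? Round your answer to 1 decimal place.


Step 1: Convert time to seconds: 1.7 hr * 3600 = 6120.0 s
Step 2: Total = flux * area * time_s
Step 3: Total = 3.0 * 0.072 * 6120.0
Step 4: Total = 1321.9 umol

1321.9


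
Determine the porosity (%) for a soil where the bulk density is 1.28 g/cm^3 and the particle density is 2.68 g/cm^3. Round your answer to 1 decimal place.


Step 1: Formula: n = 100 * (1 - BD / PD)
Step 2: n = 100 * (1 - 1.28 / 2.68)
Step 3: n = 100 * (1 - 0.47761)
Step 4: n = 52.2%

52.2


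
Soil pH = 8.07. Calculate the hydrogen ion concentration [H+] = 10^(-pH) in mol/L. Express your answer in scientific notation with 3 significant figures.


Step 1: [H+] = 10^(-pH)
Step 2: [H+] = 10^(-8.07)
Step 3: [H+] = 8.51e-09 mol/L

8.51e-09


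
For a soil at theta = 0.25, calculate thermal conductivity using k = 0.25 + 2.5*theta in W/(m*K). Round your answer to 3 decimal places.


Step 1: k = 0.25 + 2.5 * theta
Step 2: k = 0.25 + 2.5 * 0.25
Step 3: k = 0.25 + 0.625
Step 4: k = 0.875 W/(m*K)

0.875


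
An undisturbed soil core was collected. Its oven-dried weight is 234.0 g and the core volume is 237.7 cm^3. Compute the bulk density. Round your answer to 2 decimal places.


Step 1: Identify the formula: BD = dry mass / volume
Step 2: Substitute values: BD = 234.0 / 237.7
Step 3: BD = 0.98 g/cm^3

0.98


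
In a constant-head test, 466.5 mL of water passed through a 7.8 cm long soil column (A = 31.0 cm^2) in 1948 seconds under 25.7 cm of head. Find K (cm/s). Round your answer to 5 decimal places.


Step 1: K = Q * L / (A * t * h)
Step 2: Numerator = 466.5 * 7.8 = 3638.7
Step 3: Denominator = 31.0 * 1948 * 25.7 = 1551971.6
Step 4: K = 3638.7 / 1551971.6 = 0.00234 cm/s

0.00234


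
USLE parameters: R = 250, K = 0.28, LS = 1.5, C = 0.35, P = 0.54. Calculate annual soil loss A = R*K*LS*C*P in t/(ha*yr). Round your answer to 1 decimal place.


Step 1: A = R * K * LS * C * P
Step 2: R * K = 250 * 0.28 = 70.0
Step 3: (R*K) * LS = 70.0 * 1.5 = 105.0
Step 4: * C * P = 105.0 * 0.35 * 0.54 = 19.8
Step 5: A = 19.8 t/(ha*yr)

19.8


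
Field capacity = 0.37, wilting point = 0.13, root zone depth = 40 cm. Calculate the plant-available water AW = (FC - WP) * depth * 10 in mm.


Step 1: Available water = (FC - WP) * depth * 10
Step 2: AW = (0.37 - 0.13) * 40 * 10
Step 3: AW = 0.24 * 40 * 10
Step 4: AW = 96.0 mm

96.0


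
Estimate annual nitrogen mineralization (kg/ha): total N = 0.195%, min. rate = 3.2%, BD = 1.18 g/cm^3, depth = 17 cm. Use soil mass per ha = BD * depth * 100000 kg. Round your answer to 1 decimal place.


Step 1: Soil mass per ha = BD * depth * 100000 = 1.18 * 17 * 100000 = 2006000 kg
Step 2: Total N pool = soil mass * N%/100 = 2006000 * 0.195/100 = 3911.7 kg/ha
Step 3: N mineralized = N pool * rate%/100 = 3911.7 * 3.2/100 = 125.2 kg/ha/yr

125.2


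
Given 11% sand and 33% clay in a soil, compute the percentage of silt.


Step 1: sand + silt + clay = 100%
Step 2: silt = 100 - sand - clay
Step 3: silt = 100 - 11 - 33
Step 4: silt = 56%

56


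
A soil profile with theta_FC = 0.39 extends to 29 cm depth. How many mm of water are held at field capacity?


Step 1: Water (mm) = theta_FC * depth (cm) * 10
Step 2: Water = 0.39 * 29 * 10
Step 3: Water = 113.1 mm

113.1


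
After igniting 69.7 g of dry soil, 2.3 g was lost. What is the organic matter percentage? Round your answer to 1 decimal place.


Step 1: OM% = 100 * LOI / sample mass
Step 2: OM = 100 * 2.3 / 69.7
Step 3: OM = 3.3%

3.3


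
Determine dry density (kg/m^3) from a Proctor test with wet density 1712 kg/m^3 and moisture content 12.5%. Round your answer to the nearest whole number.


Step 1: Dry density = wet density / (1 + w/100)
Step 2: Dry density = 1712 / (1 + 12.5/100)
Step 3: Dry density = 1712 / 1.125
Step 4: Dry density = 1522 kg/m^3

1522


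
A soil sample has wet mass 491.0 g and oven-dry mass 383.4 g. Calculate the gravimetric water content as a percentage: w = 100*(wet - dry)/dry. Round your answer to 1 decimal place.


Step 1: Water mass = wet - dry = 491.0 - 383.4 = 107.6 g
Step 2: w = 100 * water mass / dry mass
Step 3: w = 100 * 107.6 / 383.4 = 28.1%

28.1


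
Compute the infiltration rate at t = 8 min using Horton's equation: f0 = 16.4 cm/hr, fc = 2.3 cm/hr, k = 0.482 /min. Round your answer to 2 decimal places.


Step 1: f = fc + (f0 - fc) * exp(-k * t)
Step 2: exp(-0.482 * 8) = 0.021152
Step 3: f = 2.3 + (16.4 - 2.3) * 0.021152
Step 4: f = 2.3 + 14.1 * 0.021152
Step 5: f = 2.6 cm/hr

2.6


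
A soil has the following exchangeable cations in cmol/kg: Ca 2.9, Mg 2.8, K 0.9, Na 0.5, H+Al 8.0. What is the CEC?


Step 1: CEC = Ca + Mg + K + Na + (H+Al)
Step 2: CEC = 2.9 + 2.8 + 0.9 + 0.5 + 8.0
Step 3: CEC = 15.1 cmol/kg

15.1


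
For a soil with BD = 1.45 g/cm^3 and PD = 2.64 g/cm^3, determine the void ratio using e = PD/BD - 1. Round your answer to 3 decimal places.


Step 1: e = PD / BD - 1
Step 2: e = 2.64 / 1.45 - 1
Step 3: e = 1.82069 - 1
Step 4: e = 0.821

0.821


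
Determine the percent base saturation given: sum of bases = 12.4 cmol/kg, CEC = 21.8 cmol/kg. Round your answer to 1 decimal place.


Step 1: BS = 100 * (sum of bases) / CEC
Step 2: BS = 100 * 12.4 / 21.8
Step 3: BS = 56.9%

56.9


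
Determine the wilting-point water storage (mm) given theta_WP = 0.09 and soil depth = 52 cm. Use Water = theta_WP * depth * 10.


Step 1: Water (mm) = theta_WP * depth * 10
Step 2: Water = 0.09 * 52 * 10
Step 3: Water = 46.8 mm

46.8


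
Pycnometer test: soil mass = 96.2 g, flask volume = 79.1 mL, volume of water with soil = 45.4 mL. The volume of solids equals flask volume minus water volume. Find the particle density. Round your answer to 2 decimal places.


Step 1: Volume of solids = flask volume - water volume with soil
Step 2: V_solids = 79.1 - 45.4 = 33.7 mL
Step 3: Particle density = mass / V_solids = 96.2 / 33.7 = 2.85 g/cm^3

2.85


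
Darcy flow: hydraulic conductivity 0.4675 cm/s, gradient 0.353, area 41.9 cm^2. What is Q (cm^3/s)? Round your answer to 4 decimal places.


Step 1: Apply Darcy's law: Q = K * i * A
Step 2: Q = 0.4675 * 0.353 * 41.9
Step 3: Q = 6.9147 cm^3/s

6.9147


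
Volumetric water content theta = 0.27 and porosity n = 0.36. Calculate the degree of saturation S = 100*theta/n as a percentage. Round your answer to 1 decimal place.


Step 1: S = 100 * theta_v / n
Step 2: S = 100 * 0.27 / 0.36
Step 3: S = 75.0%

75.0


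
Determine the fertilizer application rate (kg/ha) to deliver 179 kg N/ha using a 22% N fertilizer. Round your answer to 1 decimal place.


Step 1: Fertilizer rate = target N / (N content / 100)
Step 2: Rate = 179 / (22 / 100)
Step 3: Rate = 179 / 0.22
Step 4: Rate = 813.6 kg/ha

813.6


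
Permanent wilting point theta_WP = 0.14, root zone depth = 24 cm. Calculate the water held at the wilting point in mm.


Step 1: Water (mm) = theta_WP * depth * 10
Step 2: Water = 0.14 * 24 * 10
Step 3: Water = 33.6 mm

33.6


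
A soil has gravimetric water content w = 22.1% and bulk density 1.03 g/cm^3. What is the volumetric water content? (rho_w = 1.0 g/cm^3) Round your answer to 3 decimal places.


Step 1: theta = (w / 100) * BD / rho_w
Step 2: theta = (22.1 / 100) * 1.03 / 1.0
Step 3: theta = 0.221 * 1.03
Step 4: theta = 0.228

0.228


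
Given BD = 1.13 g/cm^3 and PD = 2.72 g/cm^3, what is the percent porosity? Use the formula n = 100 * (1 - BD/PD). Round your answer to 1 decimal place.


Step 1: Formula: n = 100 * (1 - BD / PD)
Step 2: n = 100 * (1 - 1.13 / 2.72)
Step 3: n = 100 * (1 - 0.41544)
Step 4: n = 58.5%

58.5


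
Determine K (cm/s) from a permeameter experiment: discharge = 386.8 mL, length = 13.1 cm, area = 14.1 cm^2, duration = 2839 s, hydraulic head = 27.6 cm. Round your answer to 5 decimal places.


Step 1: K = Q * L / (A * t * h)
Step 2: Numerator = 386.8 * 13.1 = 5067.08
Step 3: Denominator = 14.1 * 2839 * 27.6 = 1104825.24
Step 4: K = 5067.08 / 1104825.24 = 0.00459 cm/s

0.00459


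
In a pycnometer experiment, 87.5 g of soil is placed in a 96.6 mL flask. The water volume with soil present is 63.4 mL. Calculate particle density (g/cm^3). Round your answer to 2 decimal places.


Step 1: Volume of solids = flask volume - water volume with soil
Step 2: V_solids = 96.6 - 63.4 = 33.2 mL
Step 3: Particle density = mass / V_solids = 87.5 / 33.2 = 2.64 g/cm^3

2.64


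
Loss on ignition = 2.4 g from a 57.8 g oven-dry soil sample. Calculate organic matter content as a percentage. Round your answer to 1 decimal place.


Step 1: OM% = 100 * LOI / sample mass
Step 2: OM = 100 * 2.4 / 57.8
Step 3: OM = 4.2%

4.2


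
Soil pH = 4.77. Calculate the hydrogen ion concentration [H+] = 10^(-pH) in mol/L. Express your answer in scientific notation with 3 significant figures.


Step 1: [H+] = 10^(-pH)
Step 2: [H+] = 10^(-4.77)
Step 3: [H+] = 1.70e-05 mol/L

1.70e-05


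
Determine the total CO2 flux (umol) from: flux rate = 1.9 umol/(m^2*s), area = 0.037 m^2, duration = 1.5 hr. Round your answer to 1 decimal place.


Step 1: Convert time to seconds: 1.5 hr * 3600 = 5400.0 s
Step 2: Total = flux * area * time_s
Step 3: Total = 1.9 * 0.037 * 5400.0
Step 4: Total = 379.6 umol

379.6


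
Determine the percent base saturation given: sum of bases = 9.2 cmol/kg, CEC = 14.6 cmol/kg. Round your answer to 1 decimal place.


Step 1: BS = 100 * (sum of bases) / CEC
Step 2: BS = 100 * 9.2 / 14.6
Step 3: BS = 63.0%

63.0


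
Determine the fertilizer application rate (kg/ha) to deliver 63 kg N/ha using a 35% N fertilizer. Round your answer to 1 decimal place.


Step 1: Fertilizer rate = target N / (N content / 100)
Step 2: Rate = 63 / (35 / 100)
Step 3: Rate = 63 / 0.35
Step 4: Rate = 180.0 kg/ha

180.0


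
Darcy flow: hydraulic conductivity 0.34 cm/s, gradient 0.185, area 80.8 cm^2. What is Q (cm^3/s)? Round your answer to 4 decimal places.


Step 1: Apply Darcy's law: Q = K * i * A
Step 2: Q = 0.34 * 0.185 * 80.8
Step 3: Q = 5.0823 cm^3/s

5.0823
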